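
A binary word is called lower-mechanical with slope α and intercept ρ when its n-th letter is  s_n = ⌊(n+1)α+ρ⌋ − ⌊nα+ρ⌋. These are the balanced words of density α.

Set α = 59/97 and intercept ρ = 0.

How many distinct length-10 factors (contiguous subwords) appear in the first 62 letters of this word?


11

t_n = ⌊(n·59)/97⌋ for n = 0 … 62:
  n=0…9: ⌊0/97⌋=0 ⌊59/97⌋=0 ⌊118/97⌋=1 ⌊177/97⌋=1 ⌊236/97⌋=2 ⌊295/97⌋=3 ⌊354/97⌋=3 ⌊413/97⌋=4 ⌊472/97⌋=4 ⌊531/97⌋=5
  n=10…19: ⌊590/97⌋=6 ⌊649/97⌋=6 ⌊708/97⌋=7 ⌊767/97⌋=7 ⌊826/97⌋=8 ⌊885/97⌋=9 ⌊944/97⌋=9 ⌊1003/97⌋=10 ⌊1062/97⌋=10 ⌊1121/97⌋=11
  n=20…29: ⌊1180/97⌋=12 ⌊1239/97⌋=12 ⌊1298/97⌋=13 ⌊1357/97⌋=13 ⌊1416/97⌋=14 ⌊1475/97⌋=15 ⌊1534/97⌋=15 ⌊1593/97⌋=16 ⌊1652/97⌋=17 ⌊1711/97⌋=17
  n=30…39: ⌊1770/97⌋=18 ⌊1829/97⌋=18 ⌊1888/97⌋=19 ⌊1947/97⌋=20 ⌊2006/97⌋=20 ⌊2065/97⌋=21 ⌊2124/97⌋=21 ⌊2183/97⌋=22 ⌊2242/97⌋=23 ⌊2301/97⌋=23
  n=40…49: ⌊2360/97⌋=24 ⌊2419/97⌋=24 ⌊2478/97⌋=25 ⌊2537/97⌋=26 ⌊2596/97⌋=26 ⌊2655/97⌋=27 ⌊2714/97⌋=27 ⌊2773/97⌋=28 ⌊2832/97⌋=29 ⌊2891/97⌋=29
  n=50…59: ⌊2950/97⌋=30 ⌊3009/97⌋=31 ⌊3068/97⌋=31 ⌊3127/97⌋=32 ⌊3186/97⌋=32 ⌊3245/97⌋=33 ⌊3304/97⌋=34 ⌊3363/97⌋=34 ⌊3422/97⌋=35 ⌊3481/97⌋=35
  n=60…62: ⌊3540/97⌋=36 ⌊3599/97⌋=37 ⌊3658/97⌋=37
s_n = t_(n+1) − t_n for n = 0 … 61 gives
prefix = 01011010110101101011010110110101101011010110101101101011010110
slide a length-10 window over [0..9] … [52..61] (53 windows); first occurrence of each distinct factor:
  [  0..  9] 0101101011
  [  1.. 10] 1011010110
  [  2.. 11] 0110101101
  [  3.. 12] 1101011010
  [  4.. 13] 1010110101
  [ 18.. 27] 1101011011
  [ 19.. 28] 1010110110
  [ 20.. 29] 0101101101
  [ 21.. 30] 1011011010
  [ 22.. 31] 0110110101
  [ 23.. 32] 1101101011
  (the other 42 windows repeat one of these)
distinct factors: {0101101011, 0101101101, 0110101101, 0110110101, 1010110101, 1010110110, 1011010110, 1011011010, 1101011010, 1101011011, 1101101011}
count = 11  (Sturmian bound for length 10 is 11)


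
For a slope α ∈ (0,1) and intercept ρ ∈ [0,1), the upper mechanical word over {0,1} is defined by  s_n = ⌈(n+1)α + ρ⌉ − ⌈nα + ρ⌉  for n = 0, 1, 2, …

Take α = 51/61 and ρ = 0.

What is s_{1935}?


(n+1)α + ρ = (1936·51) / 61 = 98736/61
nα + ρ     = (1935·51) / 61 = 98685/61
⌈98736/61⌉ = 1619,  ⌈98685/61⌉ = 1618
s_{1935} = 1619 − 1618 = 1

1


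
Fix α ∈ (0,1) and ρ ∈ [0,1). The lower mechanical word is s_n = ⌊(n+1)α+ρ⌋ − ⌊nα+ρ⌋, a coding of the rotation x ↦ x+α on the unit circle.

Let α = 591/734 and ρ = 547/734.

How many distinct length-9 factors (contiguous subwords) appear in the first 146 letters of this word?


10

t_n = ⌊(n·591+547)/734⌋ for n = 0 … 146:
  n=0…9: ⌊547/734⌋=0 ⌊1138/734⌋=1 ⌊1729/734⌋=2 ⌊2320/734⌋=3 ⌊2911/734⌋=3 ⌊3502/734⌋=4 ⌊4093/734⌋=5 ⌊4684/734⌋=6 ⌊5275/734⌋=7 ⌊5866/734⌋=7
  n=10…19: ⌊6457/734⌋=8 ⌊7048/734⌋=9 ⌊7639/734⌋=10 ⌊8230/734⌋=11 ⌊8821/734⌋=12 ⌊9412/734⌋=12 ⌊10003/734⌋=13 ⌊10594/734⌋=14 ⌊11185/734⌋=15 ⌊11776/734⌋=16
  n=20…29: ⌊12367/734⌋=16 ⌊12958/734⌋=17 ⌊13549/734⌋=18 ⌊14140/734⌋=19 ⌊14731/734⌋=20 ⌊15322/734⌋=20 ⌊15913/734⌋=21 ⌊16504/734⌋=22 ⌊17095/734⌋=23 ⌊17686/734⌋=24
  n=30…39: ⌊18277/734⌋=24 ⌊18868/734⌋=25 ⌊19459/734⌋=26 ⌊20050/734⌋=27 ⌊20641/734⌋=28 ⌊21232/734⌋=28 ⌊21823/734⌋=29 ⌊22414/734⌋=30 ⌊23005/734⌋=31 ⌊23596/734⌋=32
  n=40…49: ⌊24187/734⌋=32 ⌊24778/734⌋=33 ⌊25369/734⌋=34 ⌊25960/734⌋=35 ⌊26551/734⌋=36 ⌊27142/734⌋=36 ⌊27733/734⌋=37 ⌊28324/734⌋=38 ⌊28915/734⌋=39 ⌊29506/734⌋=40
  n=50…59: ⌊30097/734⌋=41 ⌊30688/734⌋=41 ⌊31279/734⌋=42 ⌊31870/734⌋=43 ⌊32461/734⌋=44 ⌊33052/734⌋=45 ⌊33643/734⌋=45 ⌊34234/734⌋=46 ⌊34825/734⌋=47 ⌊35416/734⌋=48
  n=60…69: ⌊36007/734⌋=49 ⌊36598/734⌋=49 ⌊37189/734⌋=50 ⌊37780/734⌋=51 ⌊38371/734⌋=52 ⌊38962/734⌋=53 ⌊39553/734⌋=53 ⌊40144/734⌋=54 ⌊40735/734⌋=55 ⌊41326/734⌋=56
  n=70…79: ⌊41917/734⌋=57 ⌊42508/734⌋=57 ⌊43099/734⌋=58 ⌊43690/734⌋=59 ⌊44281/734⌋=60 ⌊44872/734⌋=61 ⌊45463/734⌋=61 ⌊46054/734⌋=62 ⌊46645/734⌋=63 ⌊47236/734⌋=64
  n=80…89: ⌊47827/734⌋=65 ⌊48418/734⌋=65 ⌊49009/734⌋=66 ⌊49600/734⌋=67 ⌊50191/734⌋=68 ⌊50782/734⌋=69 ⌊51373/734⌋=69 ⌊51964/734⌋=70 ⌊52555/734⌋=71 ⌊53146/734⌋=72
  n=90…99: ⌊53737/734⌋=73 ⌊54328/734⌋=74 ⌊54919/734⌋=74 ⌊55510/734⌋=75 ⌊56101/734⌋=76 ⌊56692/734⌋=77 ⌊57283/734⌋=78 ⌊57874/734⌋=78 ⌊58465/734⌋=79 ⌊59056/734⌋=80
  n=100…109: ⌊59647/734⌋=81 ⌊60238/734⌋=82 ⌊60829/734⌋=82 ⌊61420/734⌋=83 ⌊62011/734⌋=84 ⌊62602/734⌋=85 ⌊63193/734⌋=86 ⌊63784/734⌋=86 ⌊64375/734⌋=87 ⌊64966/734⌋=88
  n=110…119: ⌊65557/734⌋=89 ⌊66148/734⌋=90 ⌊66739/734⌋=90 ⌊67330/734⌋=91 ⌊67921/734⌋=92 ⌊68512/734⌋=93 ⌊69103/734⌋=94 ⌊69694/734⌋=94 ⌊70285/734⌋=95 ⌊70876/734⌋=96
  n=120…129: ⌊71467/734⌋=97 ⌊72058/734⌋=98 ⌊72649/734⌋=98 ⌊73240/734⌋=99 ⌊73831/734⌋=100 ⌊74422/734⌋=101 ⌊75013/734⌋=102 ⌊75604/734⌋=103 ⌊76195/734⌋=103 ⌊76786/734⌋=104
  n=130…139: ⌊77377/734⌋=105 ⌊77968/734⌋=106 ⌊78559/734⌋=107 ⌊79150/734⌋=107 ⌊79741/734⌋=108 ⌊80332/734⌋=109 ⌊80923/734⌋=110 ⌊81514/734⌋=111 ⌊82105/734⌋=111 ⌊82696/734⌋=112
  n=140…146: ⌊83287/734⌋=113 ⌊83878/734⌋=114 ⌊84469/734⌋=115 ⌊85060/734⌋=115 ⌊85651/734⌋=116 ⌊86242/734⌋=117 ⌊86833/734⌋=118
s_n = t_(n+1) − t_n for n = 0 … 145 gives
prefix = 11101111011111011110111101111011110111101111011111011110111101111011110111101111011110111110111101111011110111101111011110111110111101111011110111
slide a length-9 window over [0..8] … [137..145] (138 windows); first occurrence of each distinct factor:
  [  0..  8] 111011110
  [  1..  9] 110111101
  [  2.. 10] 101111011
  [  3.. 11] 011110111
  [  4.. 12] 111101111
  [  5.. 13] 111011111
  [  6.. 14] 110111110
  [  7.. 15] 101111101
  [  8.. 16] 011111011
  [  9.. 17] 111110111
  (the other 128 windows repeat one of these)
distinct factors: {011110111, 011111011, 101111011, 101111101, 110111101, 110111110, 111011110, 111011111, 111101111, 111110111}
count = 10  (Sturmian bound for length 9 is 10)


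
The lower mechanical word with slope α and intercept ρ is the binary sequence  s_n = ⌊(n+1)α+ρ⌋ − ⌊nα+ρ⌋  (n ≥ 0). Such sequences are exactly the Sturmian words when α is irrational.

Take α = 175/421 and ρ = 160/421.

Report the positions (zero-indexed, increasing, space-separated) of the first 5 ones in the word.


1 3 6 8 11

n=0: ⌊335/421⌋−⌊160/421⌋ = 0−0 = 0
n=1: ⌊510/421⌋−⌊335/421⌋ = 1−0 = 1  ← one
n=2: ⌊685/421⌋−⌊510/421⌋ = 1−1 = 0
n=3: ⌊860/421⌋−⌊685/421⌋ = 2−1 = 1  ← one
n=4: ⌊1035/421⌋−⌊860/421⌋ = 2−2 = 0
n=5: ⌊1210/421⌋−⌊1035/421⌋ = 2−2 = 0
n=6: ⌊1385/421⌋−⌊1210/421⌋ = 3−2 = 1  ← one
n=7: ⌊1560/421⌋−⌊1385/421⌋ = 3−3 = 0
n=8: ⌊1735/421⌋−⌊1560/421⌋ = 4−3 = 1  ← one
n=9: ⌊1910/421⌋−⌊1735/421⌋ = 4−4 = 0
n=10: ⌊2085/421⌋−⌊1910/421⌋ = 4−4 = 0
n=11: ⌊2260/421⌋−⌊2085/421⌋ = 5−4 = 1  ← one
positions of the first 5 ones: 1 3 6 8 11


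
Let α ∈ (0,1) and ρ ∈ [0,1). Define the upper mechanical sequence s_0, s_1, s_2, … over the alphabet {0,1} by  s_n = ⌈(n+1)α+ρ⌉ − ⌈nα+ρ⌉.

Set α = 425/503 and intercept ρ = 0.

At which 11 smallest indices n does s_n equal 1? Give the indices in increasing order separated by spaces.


0 1 2 3 4 5 7 8 9 10 11

n=0: ⌈425/503⌉−⌈0/503⌉ = 1−0 = 1  ← one
n=1: ⌈850/503⌉−⌈425/503⌉ = 2−1 = 1  ← one
n=2: ⌈1275/503⌉−⌈850/503⌉ = 3−2 = 1  ← one
n=3: ⌈1700/503⌉−⌈1275/503⌉ = 4−3 = 1  ← one
n=4: ⌈2125/503⌉−⌈1700/503⌉ = 5−4 = 1  ← one
n=5: ⌈2550/503⌉−⌈2125/503⌉ = 6−5 = 1  ← one
n=6: ⌈2975/503⌉−⌈2550/503⌉ = 6−6 = 0
n=7: ⌈3400/503⌉−⌈2975/503⌉ = 7−6 = 1  ← one
n=8: ⌈3825/503⌉−⌈3400/503⌉ = 8−7 = 1  ← one
n=9: ⌈4250/503⌉−⌈3825/503⌉ = 9−8 = 1  ← one
n=10: ⌈4675/503⌉−⌈4250/503⌉ = 10−9 = 1  ← one
n=11: ⌈5100/503⌉−⌈4675/503⌉ = 11−10 = 1  ← one
positions of the first 11 ones: 0 1 2 3 4 5 7 8 9 10 11


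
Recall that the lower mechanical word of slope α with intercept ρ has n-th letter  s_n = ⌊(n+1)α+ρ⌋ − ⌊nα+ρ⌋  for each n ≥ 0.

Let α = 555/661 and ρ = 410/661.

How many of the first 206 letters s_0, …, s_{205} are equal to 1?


#1s = Σ_{n=0}^{205} s_n = Σ_{n=0}^{205} (⌊(n+1)α+ρ⌋ − ⌊nα+ρ⌋)
the sum telescopes: every ⌊nα+ρ⌋ with 0 < n < 206 appears once with + and once with −, leaving ⌊206α+ρ⌋ − ⌊0·α+ρ⌋
206α + ρ = (206·555 + 410) / 661 = 114740/661
ρ = 410/661
⌊114740/661⌋ = 173,  ⌊410/661⌋ = 0
#1s = 173 − 0 = 173

173


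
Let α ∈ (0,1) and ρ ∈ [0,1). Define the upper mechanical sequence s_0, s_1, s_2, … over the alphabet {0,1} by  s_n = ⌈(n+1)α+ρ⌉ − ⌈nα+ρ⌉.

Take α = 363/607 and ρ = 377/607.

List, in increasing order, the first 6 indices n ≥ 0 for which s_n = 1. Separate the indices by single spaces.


n=0: ⌈740/607⌉−⌈377/607⌉ = 2−1 = 1  ← one
n=1: ⌈1103/607⌉−⌈740/607⌉ = 2−2 = 0
n=2: ⌈1466/607⌉−⌈1103/607⌉ = 3−2 = 1  ← one
n=3: ⌈1829/607⌉−⌈1466/607⌉ = 4−3 = 1  ← one
n=4: ⌈2192/607⌉−⌈1829/607⌉ = 4−4 = 0
n=5: ⌈2555/607⌉−⌈2192/607⌉ = 5−4 = 1  ← one
n=6: ⌈2918/607⌉−⌈2555/607⌉ = 5−5 = 0
n=7: ⌈3281/607⌉−⌈2918/607⌉ = 6−5 = 1  ← one
n=8: ⌈3644/607⌉−⌈3281/607⌉ = 7−6 = 1  ← one
positions of the first 6 ones: 0 2 3 5 7 8

0 2 3 5 7 8


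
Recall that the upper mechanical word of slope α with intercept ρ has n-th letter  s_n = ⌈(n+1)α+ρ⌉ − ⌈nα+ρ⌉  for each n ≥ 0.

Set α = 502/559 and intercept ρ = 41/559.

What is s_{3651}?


1

(n+1)α + ρ = (3652·502 + 41) / 559 = 1833345/559
nα + ρ     = (3651·502 + 41) / 559 = 1832843/559
⌈1833345/559⌉ = 3280,  ⌈1832843/559⌉ = 3279
s_{3651} = 3280 − 3279 = 1


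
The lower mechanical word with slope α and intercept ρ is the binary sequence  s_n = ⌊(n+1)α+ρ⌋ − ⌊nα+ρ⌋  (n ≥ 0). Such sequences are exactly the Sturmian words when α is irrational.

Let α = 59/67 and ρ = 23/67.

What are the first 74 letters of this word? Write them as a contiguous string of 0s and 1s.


n=0: ⌊(1·59+23)/67⌋ − ⌊(0·59+23)/67⌋ = ⌊82/67⌋ − ⌊23/67⌋ = 1 − 0 = 1
n=1: ⌊(2·59+23)/67⌋ − ⌊(1·59+23)/67⌋ = ⌊141/67⌋ − ⌊82/67⌋ = 2 − 1 = 1
n=2: ⌊(3·59+23)/67⌋ − ⌊(2·59+23)/67⌋ = ⌊200/67⌋ − ⌊141/67⌋ = 2 − 2 = 0
n=3: ⌊(4·59+23)/67⌋ − ⌊(3·59+23)/67⌋ = ⌊259/67⌋ − ⌊200/67⌋ = 3 − 2 = 1
n=4: ⌊(5·59+23)/67⌋ − ⌊(4·59+23)/67⌋ = ⌊318/67⌋ − ⌊259/67⌋ = 4 − 3 = 1
n=5: ⌊(6·59+23)/67⌋ − ⌊(5·59+23)/67⌋ = ⌊377/67⌋ − ⌊318/67⌋ = 5 − 4 = 1
n=6: ⌊(7·59+23)/67⌋ − ⌊(6·59+23)/67⌋ = ⌊436/67⌋ − ⌊377/67⌋ = 6 − 5 = 1
n=7: ⌊(8·59+23)/67⌋ − ⌊(7·59+23)/67⌋ = ⌊495/67⌋ − ⌊436/67⌋ = 7 − 6 = 1
n=8: ⌊(9·59+23)/67⌋ − ⌊(8·59+23)/67⌋ = ⌊554/67⌋ − ⌊495/67⌋ = 8 − 7 = 1
n=9: ⌊(10·59+23)/67⌋ − ⌊(9·59+23)/67⌋ = ⌊613/67⌋ − ⌊554/67⌋ = 9 − 8 = 1
n=10: ⌊(11·59+23)/67⌋ − ⌊(10·59+23)/67⌋ = ⌊672/67⌋ − ⌊613/67⌋ = 10 − 9 = 1
n=11: ⌊(12·59+23)/67⌋ − ⌊(11·59+23)/67⌋ = ⌊731/67⌋ − ⌊672/67⌋ = 10 − 10 = 0
n=12: ⌊(13·59+23)/67⌋ − ⌊(12·59+23)/67⌋ = ⌊790/67⌋ − ⌊731/67⌋ = 11 − 10 = 1
n=13: ⌊(14·59+23)/67⌋ − ⌊(13·59+23)/67⌋ = ⌊849/67⌋ − ⌊790/67⌋ = 12 − 11 = 1
n=14: ⌊(15·59+23)/67⌋ − ⌊(14·59+23)/67⌋ = ⌊908/67⌋ − ⌊849/67⌋ = 13 − 12 = 1
n=15: ⌊(16·59+23)/67⌋ − ⌊(15·59+23)/67⌋ = ⌊967/67⌋ − ⌊908/67⌋ = 14 − 13 = 1
n=16: ⌊(17·59+23)/67⌋ − ⌊(16·59+23)/67⌋ = ⌊1026/67⌋ − ⌊967/67⌋ = 15 − 14 = 1
n=17: ⌊(18·59+23)/67⌋ − ⌊(17·59+23)/67⌋ = ⌊1085/67⌋ − ⌊1026/67⌋ = 16 − 15 = 1
n=18: ⌊(19·59+23)/67⌋ − ⌊(18·59+23)/67⌋ = ⌊1144/67⌋ − ⌊1085/67⌋ = 17 − 16 = 1
n=19: ⌊(20·59+23)/67⌋ − ⌊(19·59+23)/67⌋ = ⌊1203/67⌋ − ⌊1144/67⌋ = 17 − 17 = 0
n=20: ⌊(21·59+23)/67⌋ − ⌊(20·59+23)/67⌋ = ⌊1262/67⌋ − ⌊1203/67⌋ = 18 − 17 = 1
n=21: ⌊(22·59+23)/67⌋ − ⌊(21·59+23)/67⌋ = ⌊1321/67⌋ − ⌊1262/67⌋ = 19 − 18 = 1
n=22: ⌊(23·59+23)/67⌋ − ⌊(22·59+23)/67⌋ = ⌊1380/67⌋ − ⌊1321/67⌋ = 20 − 19 = 1
n=23: ⌊(24·59+23)/67⌋ − ⌊(23·59+23)/67⌋ = ⌊1439/67⌋ − ⌊1380/67⌋ = 21 − 20 = 1
n=24: ⌊(25·59+23)/67⌋ − ⌊(24·59+23)/67⌋ = ⌊1498/67⌋ − ⌊1439/67⌋ = 22 − 21 = 1
n=25: ⌊(26·59+23)/67⌋ − ⌊(25·59+23)/67⌋ = ⌊1557/67⌋ − ⌊1498/67⌋ = 23 − 22 = 1
n=26: ⌊(27·59+23)/67⌋ − ⌊(26·59+23)/67⌋ = ⌊1616/67⌋ − ⌊1557/67⌋ = 24 − 23 = 1
n=27: ⌊(28·59+23)/67⌋ − ⌊(27·59+23)/67⌋ = ⌊1675/67⌋ − ⌊1616/67⌋ = 25 − 24 = 1
n=28: ⌊(29·59+23)/67⌋ − ⌊(28·59+23)/67⌋ = ⌊1734/67⌋ − ⌊1675/67⌋ = 25 − 25 = 0
n=29: ⌊(30·59+23)/67⌋ − ⌊(29·59+23)/67⌋ = ⌊1793/67⌋ − ⌊1734/67⌋ = 26 − 25 = 1
n=30: ⌊(31·59+23)/67⌋ − ⌊(30·59+23)/67⌋ = ⌊1852/67⌋ − ⌊1793/67⌋ = 27 − 26 = 1
n=31: ⌊(32·59+23)/67⌋ − ⌊(31·59+23)/67⌋ = ⌊1911/67⌋ − ⌊1852/67⌋ = 28 − 27 = 1
n=32: ⌊(33·59+23)/67⌋ − ⌊(32·59+23)/67⌋ = ⌊1970/67⌋ − ⌊1911/67⌋ = 29 − 28 = 1
n=33: ⌊(34·59+23)/67⌋ − ⌊(33·59+23)/67⌋ = ⌊2029/67⌋ − ⌊1970/67⌋ = 30 − 29 = 1
n=34: ⌊(35·59+23)/67⌋ − ⌊(34·59+23)/67⌋ = ⌊2088/67⌋ − ⌊2029/67⌋ = 31 − 30 = 1
n=35: ⌊(36·59+23)/67⌋ − ⌊(35·59+23)/67⌋ = ⌊2147/67⌋ − ⌊2088/67⌋ = 32 − 31 = 1
n=36: ⌊(37·59+23)/67⌋ − ⌊(36·59+23)/67⌋ = ⌊2206/67⌋ − ⌊2147/67⌋ = 32 − 32 = 0
n=37: ⌊(38·59+23)/67⌋ − ⌊(37·59+23)/67⌋ = ⌊2265/67⌋ − ⌊2206/67⌋ = 33 − 32 = 1
n=38: ⌊(39·59+23)/67⌋ − ⌊(38·59+23)/67⌋ = ⌊2324/67⌋ − ⌊2265/67⌋ = 34 − 33 = 1
n=39: ⌊(40·59+23)/67⌋ − ⌊(39·59+23)/67⌋ = ⌊2383/67⌋ − ⌊2324/67⌋ = 35 − 34 = 1
n=40: ⌊(41·59+23)/67⌋ − ⌊(40·59+23)/67⌋ = ⌊2442/67⌋ − ⌊2383/67⌋ = 36 − 35 = 1
n=41: ⌊(42·59+23)/67⌋ − ⌊(41·59+23)/67⌋ = ⌊2501/67⌋ − ⌊2442/67⌋ = 37 − 36 = 1
n=42: ⌊(43·59+23)/67⌋ − ⌊(42·59+23)/67⌋ = ⌊2560/67⌋ − ⌊2501/67⌋ = 38 − 37 = 1
n=43: ⌊(44·59+23)/67⌋ − ⌊(43·59+23)/67⌋ = ⌊2619/67⌋ − ⌊2560/67⌋ = 39 − 38 = 1
n=44: ⌊(45·59+23)/67⌋ − ⌊(44·59+23)/67⌋ = ⌊2678/67⌋ − ⌊2619/67⌋ = 39 − 39 = 0
n=45: ⌊(46·59+23)/67⌋ − ⌊(45·59+23)/67⌋ = ⌊2737/67⌋ − ⌊2678/67⌋ = 40 − 39 = 1
n=46: ⌊(47·59+23)/67⌋ − ⌊(46·59+23)/67⌋ = ⌊2796/67⌋ − ⌊2737/67⌋ = 41 − 40 = 1
n=47: ⌊(48·59+23)/67⌋ − ⌊(47·59+23)/67⌋ = ⌊2855/67⌋ − ⌊2796/67⌋ = 42 − 41 = 1
n=48: ⌊(49·59+23)/67⌋ − ⌊(48·59+23)/67⌋ = ⌊2914/67⌋ − ⌊2855/67⌋ = 43 − 42 = 1
n=49: ⌊(50·59+23)/67⌋ − ⌊(49·59+23)/67⌋ = ⌊2973/67⌋ − ⌊2914/67⌋ = 44 − 43 = 1
n=50: ⌊(51·59+23)/67⌋ − ⌊(50·59+23)/67⌋ = ⌊3032/67⌋ − ⌊2973/67⌋ = 45 − 44 = 1
n=51: ⌊(52·59+23)/67⌋ − ⌊(51·59+23)/67⌋ = ⌊3091/67⌋ − ⌊3032/67⌋ = 46 − 45 = 1
n=52: ⌊(53·59+23)/67⌋ − ⌊(52·59+23)/67⌋ = ⌊3150/67⌋ − ⌊3091/67⌋ = 47 − 46 = 1
n=53: ⌊(54·59+23)/67⌋ − ⌊(53·59+23)/67⌋ = ⌊3209/67⌋ − ⌊3150/67⌋ = 47 − 47 = 0
n=54: ⌊(55·59+23)/67⌋ − ⌊(54·59+23)/67⌋ = ⌊3268/67⌋ − ⌊3209/67⌋ = 48 − 47 = 1
n=55: ⌊(56·59+23)/67⌋ − ⌊(55·59+23)/67⌋ = ⌊3327/67⌋ − ⌊3268/67⌋ = 49 − 48 = 1
n=56: ⌊(57·59+23)/67⌋ − ⌊(56·59+23)/67⌋ = ⌊3386/67⌋ − ⌊3327/67⌋ = 50 − 49 = 1
n=57: ⌊(58·59+23)/67⌋ − ⌊(57·59+23)/67⌋ = ⌊3445/67⌋ − ⌊3386/67⌋ = 51 − 50 = 1
n=58: ⌊(59·59+23)/67⌋ − ⌊(58·59+23)/67⌋ = ⌊3504/67⌋ − ⌊3445/67⌋ = 52 − 51 = 1
n=59: ⌊(60·59+23)/67⌋ − ⌊(59·59+23)/67⌋ = ⌊3563/67⌋ − ⌊3504/67⌋ = 53 − 52 = 1
n=60: ⌊(61·59+23)/67⌋ − ⌊(60·59+23)/67⌋ = ⌊3622/67⌋ − ⌊3563/67⌋ = 54 − 53 = 1
n=61: ⌊(62·59+23)/67⌋ − ⌊(61·59+23)/67⌋ = ⌊3681/67⌋ − ⌊3622/67⌋ = 54 − 54 = 0
n=62: ⌊(63·59+23)/67⌋ − ⌊(62·59+23)/67⌋ = ⌊3740/67⌋ − ⌊3681/67⌋ = 55 − 54 = 1
n=63: ⌊(64·59+23)/67⌋ − ⌊(63·59+23)/67⌋ = ⌊3799/67⌋ − ⌊3740/67⌋ = 56 − 55 = 1
n=64: ⌊(65·59+23)/67⌋ − ⌊(64·59+23)/67⌋ = ⌊3858/67⌋ − ⌊3799/67⌋ = 57 − 56 = 1
n=65: ⌊(66·59+23)/67⌋ − ⌊(65·59+23)/67⌋ = ⌊3917/67⌋ − ⌊3858/67⌋ = 58 − 57 = 1
n=66: ⌊(67·59+23)/67⌋ − ⌊(66·59+23)/67⌋ = ⌊3976/67⌋ − ⌊3917/67⌋ = 59 − 58 = 1
n=67: ⌊(68·59+23)/67⌋ − ⌊(67·59+23)/67⌋ = ⌊4035/67⌋ − ⌊3976/67⌋ = 60 − 59 = 1
n=68: ⌊(69·59+23)/67⌋ − ⌊(68·59+23)/67⌋ = ⌊4094/67⌋ − ⌊4035/67⌋ = 61 − 60 = 1
n=69: ⌊(70·59+23)/67⌋ − ⌊(69·59+23)/67⌋ = ⌊4153/67⌋ − ⌊4094/67⌋ = 61 − 61 = 0
n=70: ⌊(71·59+23)/67⌋ − ⌊(70·59+23)/67⌋ = ⌊4212/67⌋ − ⌊4153/67⌋ = 62 − 61 = 1
n=71: ⌊(72·59+23)/67⌋ − ⌊(71·59+23)/67⌋ = ⌊4271/67⌋ − ⌊4212/67⌋ = 63 − 62 = 1
n=72: ⌊(73·59+23)/67⌋ − ⌊(72·59+23)/67⌋ = ⌊4330/67⌋ − ⌊4271/67⌋ = 64 − 63 = 1
n=73: ⌊(74·59+23)/67⌋ − ⌊(73·59+23)/67⌋ = ⌊4389/67⌋ − ⌊4330/67⌋ = 65 − 64 = 1

11011111111011111110111111110111111101111111011111111011111110111111101111


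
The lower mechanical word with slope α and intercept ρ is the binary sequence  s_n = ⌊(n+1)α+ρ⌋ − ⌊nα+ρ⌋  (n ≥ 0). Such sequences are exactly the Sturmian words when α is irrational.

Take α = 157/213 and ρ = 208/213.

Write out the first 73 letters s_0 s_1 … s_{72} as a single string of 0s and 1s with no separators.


1110111011101110110111011101110111011011101110111011101101110111011101110

n=0: ⌊(1·157+208)/213⌋ − ⌊(0·157+208)/213⌋ = ⌊365/213⌋ − ⌊208/213⌋ = 1 − 0 = 1
n=1: ⌊(2·157+208)/213⌋ − ⌊(1·157+208)/213⌋ = ⌊522/213⌋ − ⌊365/213⌋ = 2 − 1 = 1
n=2: ⌊(3·157+208)/213⌋ − ⌊(2·157+208)/213⌋ = ⌊679/213⌋ − ⌊522/213⌋ = 3 − 2 = 1
n=3: ⌊(4·157+208)/213⌋ − ⌊(3·157+208)/213⌋ = ⌊836/213⌋ − ⌊679/213⌋ = 3 − 3 = 0
n=4: ⌊(5·157+208)/213⌋ − ⌊(4·157+208)/213⌋ = ⌊993/213⌋ − ⌊836/213⌋ = 4 − 3 = 1
n=5: ⌊(6·157+208)/213⌋ − ⌊(5·157+208)/213⌋ = ⌊1150/213⌋ − ⌊993/213⌋ = 5 − 4 = 1
n=6: ⌊(7·157+208)/213⌋ − ⌊(6·157+208)/213⌋ = ⌊1307/213⌋ − ⌊1150/213⌋ = 6 − 5 = 1
n=7: ⌊(8·157+208)/213⌋ − ⌊(7·157+208)/213⌋ = ⌊1464/213⌋ − ⌊1307/213⌋ = 6 − 6 = 0
n=8: ⌊(9·157+208)/213⌋ − ⌊(8·157+208)/213⌋ = ⌊1621/213⌋ − ⌊1464/213⌋ = 7 − 6 = 1
n=9: ⌊(10·157+208)/213⌋ − ⌊(9·157+208)/213⌋ = ⌊1778/213⌋ − ⌊1621/213⌋ = 8 − 7 = 1
n=10: ⌊(11·157+208)/213⌋ − ⌊(10·157+208)/213⌋ = ⌊1935/213⌋ − ⌊1778/213⌋ = 9 − 8 = 1
n=11: ⌊(12·157+208)/213⌋ − ⌊(11·157+208)/213⌋ = ⌊2092/213⌋ − ⌊1935/213⌋ = 9 − 9 = 0
n=12: ⌊(13·157+208)/213⌋ − ⌊(12·157+208)/213⌋ = ⌊2249/213⌋ − ⌊2092/213⌋ = 10 − 9 = 1
n=13: ⌊(14·157+208)/213⌋ − ⌊(13·157+208)/213⌋ = ⌊2406/213⌋ − ⌊2249/213⌋ = 11 − 10 = 1
n=14: ⌊(15·157+208)/213⌋ − ⌊(14·157+208)/213⌋ = ⌊2563/213⌋ − ⌊2406/213⌋ = 12 − 11 = 1
n=15: ⌊(16·157+208)/213⌋ − ⌊(15·157+208)/213⌋ = ⌊2720/213⌋ − ⌊2563/213⌋ = 12 − 12 = 0
n=16: ⌊(17·157+208)/213⌋ − ⌊(16·157+208)/213⌋ = ⌊2877/213⌋ − ⌊2720/213⌋ = 13 − 12 = 1
n=17: ⌊(18·157+208)/213⌋ − ⌊(17·157+208)/213⌋ = ⌊3034/213⌋ − ⌊2877/213⌋ = 14 − 13 = 1
n=18: ⌊(19·157+208)/213⌋ − ⌊(18·157+208)/213⌋ = ⌊3191/213⌋ − ⌊3034/213⌋ = 14 − 14 = 0
n=19: ⌊(20·157+208)/213⌋ − ⌊(19·157+208)/213⌋ = ⌊3348/213⌋ − ⌊3191/213⌋ = 15 − 14 = 1
n=20: ⌊(21·157+208)/213⌋ − ⌊(20·157+208)/213⌋ = ⌊3505/213⌋ − ⌊3348/213⌋ = 16 − 15 = 1
n=21: ⌊(22·157+208)/213⌋ − ⌊(21·157+208)/213⌋ = ⌊3662/213⌋ − ⌊3505/213⌋ = 17 − 16 = 1
n=22: ⌊(23·157+208)/213⌋ − ⌊(22·157+208)/213⌋ = ⌊3819/213⌋ − ⌊3662/213⌋ = 17 − 17 = 0
n=23: ⌊(24·157+208)/213⌋ − ⌊(23·157+208)/213⌋ = ⌊3976/213⌋ − ⌊3819/213⌋ = 18 − 17 = 1
n=24: ⌊(25·157+208)/213⌋ − ⌊(24·157+208)/213⌋ = ⌊4133/213⌋ − ⌊3976/213⌋ = 19 − 18 = 1
n=25: ⌊(26·157+208)/213⌋ − ⌊(25·157+208)/213⌋ = ⌊4290/213⌋ − ⌊4133/213⌋ = 20 − 19 = 1
n=26: ⌊(27·157+208)/213⌋ − ⌊(26·157+208)/213⌋ = ⌊4447/213⌋ − ⌊4290/213⌋ = 20 − 20 = 0
n=27: ⌊(28·157+208)/213⌋ − ⌊(27·157+208)/213⌋ = ⌊4604/213⌋ − ⌊4447/213⌋ = 21 − 20 = 1
n=28: ⌊(29·157+208)/213⌋ − ⌊(28·157+208)/213⌋ = ⌊4761/213⌋ − ⌊4604/213⌋ = 22 − 21 = 1
n=29: ⌊(30·157+208)/213⌋ − ⌊(29·157+208)/213⌋ = ⌊4918/213⌋ − ⌊4761/213⌋ = 23 − 22 = 1
n=30: ⌊(31·157+208)/213⌋ − ⌊(30·157+208)/213⌋ = ⌊5075/213⌋ − ⌊4918/213⌋ = 23 − 23 = 0
n=31: ⌊(32·157+208)/213⌋ − ⌊(31·157+208)/213⌋ = ⌊5232/213⌋ − ⌊5075/213⌋ = 24 − 23 = 1
n=32: ⌊(33·157+208)/213⌋ − ⌊(32·157+208)/213⌋ = ⌊5389/213⌋ − ⌊5232/213⌋ = 25 − 24 = 1
n=33: ⌊(34·157+208)/213⌋ − ⌊(33·157+208)/213⌋ = ⌊5546/213⌋ − ⌊5389/213⌋ = 26 − 25 = 1
n=34: ⌊(35·157+208)/213⌋ − ⌊(34·157+208)/213⌋ = ⌊5703/213⌋ − ⌊5546/213⌋ = 26 − 26 = 0
n=35: ⌊(36·157+208)/213⌋ − ⌊(35·157+208)/213⌋ = ⌊5860/213⌋ − ⌊5703/213⌋ = 27 − 26 = 1
n=36: ⌊(37·157+208)/213⌋ − ⌊(36·157+208)/213⌋ = ⌊6017/213⌋ − ⌊5860/213⌋ = 28 − 27 = 1
n=37: ⌊(38·157+208)/213⌋ − ⌊(37·157+208)/213⌋ = ⌊6174/213⌋ − ⌊6017/213⌋ = 28 − 28 = 0
n=38: ⌊(39·157+208)/213⌋ − ⌊(38·157+208)/213⌋ = ⌊6331/213⌋ − ⌊6174/213⌋ = 29 − 28 = 1
n=39: ⌊(40·157+208)/213⌋ − ⌊(39·157+208)/213⌋ = ⌊6488/213⌋ − ⌊6331/213⌋ = 30 − 29 = 1
n=40: ⌊(41·157+208)/213⌋ − ⌊(40·157+208)/213⌋ = ⌊6645/213⌋ − ⌊6488/213⌋ = 31 − 30 = 1
n=41: ⌊(42·157+208)/213⌋ − ⌊(41·157+208)/213⌋ = ⌊6802/213⌋ − ⌊6645/213⌋ = 31 − 31 = 0
n=42: ⌊(43·157+208)/213⌋ − ⌊(42·157+208)/213⌋ = ⌊6959/213⌋ − ⌊6802/213⌋ = 32 − 31 = 1
n=43: ⌊(44·157+208)/213⌋ − ⌊(43·157+208)/213⌋ = ⌊7116/213⌋ − ⌊6959/213⌋ = 33 − 32 = 1
n=44: ⌊(45·157+208)/213⌋ − ⌊(44·157+208)/213⌋ = ⌊7273/213⌋ − ⌊7116/213⌋ = 34 − 33 = 1
n=45: ⌊(46·157+208)/213⌋ − ⌊(45·157+208)/213⌋ = ⌊7430/213⌋ − ⌊7273/213⌋ = 34 − 34 = 0
n=46: ⌊(47·157+208)/213⌋ − ⌊(46·157+208)/213⌋ = ⌊7587/213⌋ − ⌊7430/213⌋ = 35 − 34 = 1
n=47: ⌊(48·157+208)/213⌋ − ⌊(47·157+208)/213⌋ = ⌊7744/213⌋ − ⌊7587/213⌋ = 36 − 35 = 1
n=48: ⌊(49·157+208)/213⌋ − ⌊(48·157+208)/213⌋ = ⌊7901/213⌋ − ⌊7744/213⌋ = 37 − 36 = 1
n=49: ⌊(50·157+208)/213⌋ − ⌊(49·157+208)/213⌋ = ⌊8058/213⌋ − ⌊7901/213⌋ = 37 − 37 = 0
n=50: ⌊(51·157+208)/213⌋ − ⌊(50·157+208)/213⌋ = ⌊8215/213⌋ − ⌊8058/213⌋ = 38 − 37 = 1
n=51: ⌊(52·157+208)/213⌋ − ⌊(51·157+208)/213⌋ = ⌊8372/213⌋ − ⌊8215/213⌋ = 39 − 38 = 1
n=52: ⌊(53·157+208)/213⌋ − ⌊(52·157+208)/213⌋ = ⌊8529/213⌋ − ⌊8372/213⌋ = 40 − 39 = 1
n=53: ⌊(54·157+208)/213⌋ − ⌊(53·157+208)/213⌋ = ⌊8686/213⌋ − ⌊8529/213⌋ = 40 − 40 = 0
n=54: ⌊(55·157+208)/213⌋ − ⌊(54·157+208)/213⌋ = ⌊8843/213⌋ − ⌊8686/213⌋ = 41 − 40 = 1
n=55: ⌊(56·157+208)/213⌋ − ⌊(55·157+208)/213⌋ = ⌊9000/213⌋ − ⌊8843/213⌋ = 42 − 41 = 1
n=56: ⌊(57·157+208)/213⌋ − ⌊(56·157+208)/213⌋ = ⌊9157/213⌋ − ⌊9000/213⌋ = 42 − 42 = 0
n=57: ⌊(58·157+208)/213⌋ − ⌊(57·157+208)/213⌋ = ⌊9314/213⌋ − ⌊9157/213⌋ = 43 − 42 = 1
n=58: ⌊(59·157+208)/213⌋ − ⌊(58·157+208)/213⌋ = ⌊9471/213⌋ − ⌊9314/213⌋ = 44 − 43 = 1
n=59: ⌊(60·157+208)/213⌋ − ⌊(59·157+208)/213⌋ = ⌊9628/213⌋ − ⌊9471/213⌋ = 45 − 44 = 1
n=60: ⌊(61·157+208)/213⌋ − ⌊(60·157+208)/213⌋ = ⌊9785/213⌋ − ⌊9628/213⌋ = 45 − 45 = 0
n=61: ⌊(62·157+208)/213⌋ − ⌊(61·157+208)/213⌋ = ⌊9942/213⌋ − ⌊9785/213⌋ = 46 − 45 = 1
n=62: ⌊(63·157+208)/213⌋ − ⌊(62·157+208)/213⌋ = ⌊10099/213⌋ − ⌊9942/213⌋ = 47 − 46 = 1
n=63: ⌊(64·157+208)/213⌋ − ⌊(63·157+208)/213⌋ = ⌊10256/213⌋ − ⌊10099/213⌋ = 48 − 47 = 1
n=64: ⌊(65·157+208)/213⌋ − ⌊(64·157+208)/213⌋ = ⌊10413/213⌋ − ⌊10256/213⌋ = 48 − 48 = 0
n=65: ⌊(66·157+208)/213⌋ − ⌊(65·157+208)/213⌋ = ⌊10570/213⌋ − ⌊10413/213⌋ = 49 − 48 = 1
n=66: ⌊(67·157+208)/213⌋ − ⌊(66·157+208)/213⌋ = ⌊10727/213⌋ − ⌊10570/213⌋ = 50 − 49 = 1
n=67: ⌊(68·157+208)/213⌋ − ⌊(67·157+208)/213⌋ = ⌊10884/213⌋ − ⌊10727/213⌋ = 51 − 50 = 1
n=68: ⌊(69·157+208)/213⌋ − ⌊(68·157+208)/213⌋ = ⌊11041/213⌋ − ⌊10884/213⌋ = 51 − 51 = 0
n=69: ⌊(70·157+208)/213⌋ − ⌊(69·157+208)/213⌋ = ⌊11198/213⌋ − ⌊11041/213⌋ = 52 − 51 = 1
n=70: ⌊(71·157+208)/213⌋ − ⌊(70·157+208)/213⌋ = ⌊11355/213⌋ − ⌊11198/213⌋ = 53 − 52 = 1
n=71: ⌊(72·157+208)/213⌋ − ⌊(71·157+208)/213⌋ = ⌊11512/213⌋ − ⌊11355/213⌋ = 54 − 53 = 1
n=72: ⌊(73·157+208)/213⌋ − ⌊(72·157+208)/213⌋ = ⌊11669/213⌋ − ⌊11512/213⌋ = 54 − 54 = 0


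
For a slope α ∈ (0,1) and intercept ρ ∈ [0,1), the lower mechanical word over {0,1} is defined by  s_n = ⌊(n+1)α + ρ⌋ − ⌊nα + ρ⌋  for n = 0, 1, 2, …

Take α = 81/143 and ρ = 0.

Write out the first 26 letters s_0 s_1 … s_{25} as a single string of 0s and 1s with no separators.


01010101101010110101011010

n=0: ⌊(1·81)/143⌋ − ⌊(0·81)/143⌋ = ⌊81/143⌋ − ⌊0/143⌋ = 0 − 0 = 0
n=1: ⌊(2·81)/143⌋ − ⌊(1·81)/143⌋ = ⌊162/143⌋ − ⌊81/143⌋ = 1 − 0 = 1
n=2: ⌊(3·81)/143⌋ − ⌊(2·81)/143⌋ = ⌊243/143⌋ − ⌊162/143⌋ = 1 − 1 = 0
n=3: ⌊(4·81)/143⌋ − ⌊(3·81)/143⌋ = ⌊324/143⌋ − ⌊243/143⌋ = 2 − 1 = 1
n=4: ⌊(5·81)/143⌋ − ⌊(4·81)/143⌋ = ⌊405/143⌋ − ⌊324/143⌋ = 2 − 2 = 0
n=5: ⌊(6·81)/143⌋ − ⌊(5·81)/143⌋ = ⌊486/143⌋ − ⌊405/143⌋ = 3 − 2 = 1
n=6: ⌊(7·81)/143⌋ − ⌊(6·81)/143⌋ = ⌊567/143⌋ − ⌊486/143⌋ = 3 − 3 = 0
n=7: ⌊(8·81)/143⌋ − ⌊(7·81)/143⌋ = ⌊648/143⌋ − ⌊567/143⌋ = 4 − 3 = 1
n=8: ⌊(9·81)/143⌋ − ⌊(8·81)/143⌋ = ⌊729/143⌋ − ⌊648/143⌋ = 5 − 4 = 1
n=9: ⌊(10·81)/143⌋ − ⌊(9·81)/143⌋ = ⌊810/143⌋ − ⌊729/143⌋ = 5 − 5 = 0
n=10: ⌊(11·81)/143⌋ − ⌊(10·81)/143⌋ = ⌊891/143⌋ − ⌊810/143⌋ = 6 − 5 = 1
n=11: ⌊(12·81)/143⌋ − ⌊(11·81)/143⌋ = ⌊972/143⌋ − ⌊891/143⌋ = 6 − 6 = 0
n=12: ⌊(13·81)/143⌋ − ⌊(12·81)/143⌋ = ⌊1053/143⌋ − ⌊972/143⌋ = 7 − 6 = 1
n=13: ⌊(14·81)/143⌋ − ⌊(13·81)/143⌋ = ⌊1134/143⌋ − ⌊1053/143⌋ = 7 − 7 = 0
n=14: ⌊(15·81)/143⌋ − ⌊(14·81)/143⌋ = ⌊1215/143⌋ − ⌊1134/143⌋ = 8 − 7 = 1
n=15: ⌊(16·81)/143⌋ − ⌊(15·81)/143⌋ = ⌊1296/143⌋ − ⌊1215/143⌋ = 9 − 8 = 1
n=16: ⌊(17·81)/143⌋ − ⌊(16·81)/143⌋ = ⌊1377/143⌋ − ⌊1296/143⌋ = 9 − 9 = 0
n=17: ⌊(18·81)/143⌋ − ⌊(17·81)/143⌋ = ⌊1458/143⌋ − ⌊1377/143⌋ = 10 − 9 = 1
n=18: ⌊(19·81)/143⌋ − ⌊(18·81)/143⌋ = ⌊1539/143⌋ − ⌊1458/143⌋ = 10 − 10 = 0
n=19: ⌊(20·81)/143⌋ − ⌊(19·81)/143⌋ = ⌊1620/143⌋ − ⌊1539/143⌋ = 11 − 10 = 1
n=20: ⌊(21·81)/143⌋ − ⌊(20·81)/143⌋ = ⌊1701/143⌋ − ⌊1620/143⌋ = 11 − 11 = 0
n=21: ⌊(22·81)/143⌋ − ⌊(21·81)/143⌋ = ⌊1782/143⌋ − ⌊1701/143⌋ = 12 − 11 = 1
n=22: ⌊(23·81)/143⌋ − ⌊(22·81)/143⌋ = ⌊1863/143⌋ − ⌊1782/143⌋ = 13 − 12 = 1
n=23: ⌊(24·81)/143⌋ − ⌊(23·81)/143⌋ = ⌊1944/143⌋ − ⌊1863/143⌋ = 13 − 13 = 0
n=24: ⌊(25·81)/143⌋ − ⌊(24·81)/143⌋ = ⌊2025/143⌋ − ⌊1944/143⌋ = 14 − 13 = 1
n=25: ⌊(26·81)/143⌋ − ⌊(25·81)/143⌋ = ⌊2106/143⌋ − ⌊2025/143⌋ = 14 − 14 = 0


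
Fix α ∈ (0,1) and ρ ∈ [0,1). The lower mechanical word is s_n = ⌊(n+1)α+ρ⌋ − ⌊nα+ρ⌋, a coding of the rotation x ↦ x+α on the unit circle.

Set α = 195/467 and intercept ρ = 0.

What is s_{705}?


(n+1)α + ρ = (706·195) / 467 = 137670/467
nα + ρ     = (705·195) / 467 = 137475/467
⌊137670/467⌋ = 294,  ⌊137475/467⌋ = 294
s_{705} = 294 − 294 = 0

0


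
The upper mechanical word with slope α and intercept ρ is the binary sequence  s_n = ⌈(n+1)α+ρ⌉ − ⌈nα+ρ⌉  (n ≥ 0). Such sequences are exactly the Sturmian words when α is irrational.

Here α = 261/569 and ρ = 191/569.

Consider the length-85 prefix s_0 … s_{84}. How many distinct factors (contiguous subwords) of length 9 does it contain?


t_n = ⌈(n·261+191)/569⌉ for n = 0 … 85:
  n=0…9: ⌈191/569⌉=1 ⌈452/569⌉=1 ⌈713/569⌉=2 ⌈974/569⌉=2 ⌈1235/569⌉=3 ⌈1496/569⌉=3 ⌈1757/569⌉=4 ⌈2018/569⌉=4 ⌈2279/569⌉=5 ⌈2540/569⌉=5
  n=10…19: ⌈2801/569⌉=5 ⌈3062/569⌉=6 ⌈3323/569⌉=6 ⌈3584/569⌉=7 ⌈3845/569⌉=7 ⌈4106/569⌉=8 ⌈4367/569⌉=8 ⌈4628/569⌉=9 ⌈4889/569⌉=9 ⌈5150/569⌉=10
  n=20…29: ⌈5411/569⌉=10 ⌈5672/569⌉=10 ⌈5933/569⌉=11 ⌈6194/569⌉=11 ⌈6455/569⌉=12 ⌈6716/569⌉=12 ⌈6977/569⌉=13 ⌈7238/569⌉=13 ⌈7499/569⌉=14 ⌈7760/569⌉=14
  n=30…39: ⌈8021/569⌉=15 ⌈8282/569⌉=15 ⌈8543/569⌉=16 ⌈8804/569⌉=16 ⌈9065/569⌉=16 ⌈9326/569⌉=17 ⌈9587/569⌉=17 ⌈9848/569⌉=18 ⌈10109/569⌉=18 ⌈10370/569⌉=19
  n=40…49: ⌈10631/569⌉=19 ⌈10892/569⌉=20 ⌈11153/569⌉=20 ⌈11414/569⌉=21 ⌈11675/569⌉=21 ⌈11936/569⌉=21 ⌈12197/569⌉=22 ⌈12458/569⌉=22 ⌈12719/569⌉=23 ⌈12980/569⌉=23
  n=50…59: ⌈13241/569⌉=24 ⌈13502/569⌉=24 ⌈13763/569⌉=25 ⌈14024/569⌉=25 ⌈14285/569⌉=26 ⌈14546/569⌉=26 ⌈14807/569⌉=27 ⌈15068/569⌉=27 ⌈15329/569⌉=27 ⌈15590/569⌉=28
  n=60…69: ⌈15851/569⌉=28 ⌈16112/569⌉=29 ⌈16373/569⌉=29 ⌈16634/569⌉=30 ⌈16895/569⌉=30 ⌈17156/569⌉=31 ⌈17417/569⌉=31 ⌈17678/569⌉=32 ⌈17939/569⌉=32 ⌈18200/569⌉=32
  n=70…79: ⌈18461/569⌉=33 ⌈18722/569⌉=33 ⌈18983/569⌉=34 ⌈19244/569⌉=34 ⌈19505/569⌉=35 ⌈19766/569⌉=35 ⌈20027/569⌉=36 ⌈20288/569⌉=36 ⌈20549/569⌉=37 ⌈20810/569⌉=37
  n=80…85: ⌈21071/569⌉=38 ⌈21332/569⌉=38 ⌈21593/569⌉=38 ⌈21854/569⌉=39 ⌈22115/569⌉=39 ⌈22376/569⌉=40
s_n = t_(n+1) − t_n for n = 0 … 84 gives
prefix = 0101010100101010101001010101010100101010101001010101010100101010101001010101010100101
slide a length-9 window over [0..8] … [76..84] (77 windows); first occurrence of each distinct factor:
  [  0..  8] 010101010
  [  1..  9] 101010100
  [  2.. 10] 010101001
  [  3.. 11] 101010010
  [  4.. 12] 010100101
  [  5.. 13] 101001010
  [  6.. 14] 010010101
  [  7.. 15] 100101010
  [  8.. 16] 001010101
  [ 10.. 18] 101010101
  (the other 67 windows repeat one of these)
distinct factors: {001010101, 010010101, 010100101, 010101001, 010101010, 100101010, 101001010, 101010010, 101010100, 101010101}
count = 10  (Sturmian bound for length 9 is 10)

10


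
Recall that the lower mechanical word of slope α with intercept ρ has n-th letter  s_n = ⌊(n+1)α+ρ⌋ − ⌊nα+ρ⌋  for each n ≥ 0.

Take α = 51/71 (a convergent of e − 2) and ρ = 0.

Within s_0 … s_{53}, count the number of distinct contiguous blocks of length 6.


7

t_n = ⌊(n·51)/71⌋ for n = 0 … 54:
  n=0…9: ⌊0/71⌋=0 ⌊51/71⌋=0 ⌊102/71⌋=1 ⌊153/71⌋=2 ⌊204/71⌋=2 ⌊255/71⌋=3 ⌊306/71⌋=4 ⌊357/71⌋=5 ⌊408/71⌋=5 ⌊459/71⌋=6
  n=10…19: ⌊510/71⌋=7 ⌊561/71⌋=7 ⌊612/71⌋=8 ⌊663/71⌋=9 ⌊714/71⌋=10 ⌊765/71⌋=10 ⌊816/71⌋=11 ⌊867/71⌋=12 ⌊918/71⌋=12 ⌊969/71⌋=13
  n=20…29: ⌊1020/71⌋=14 ⌊1071/71⌋=15 ⌊1122/71⌋=15 ⌊1173/71⌋=16 ⌊1224/71⌋=17 ⌊1275/71⌋=17 ⌊1326/71⌋=18 ⌊1377/71⌋=19 ⌊1428/71⌋=20 ⌊1479/71⌋=20
  n=30…39: ⌊1530/71⌋=21 ⌊1581/71⌋=22 ⌊1632/71⌋=22 ⌊1683/71⌋=23 ⌊1734/71⌋=24 ⌊1785/71⌋=25 ⌊1836/71⌋=25 ⌊1887/71⌋=26 ⌊1938/71⌋=27 ⌊1989/71⌋=28
  n=40…49: ⌊2040/71⌋=28 ⌊2091/71⌋=29 ⌊2142/71⌋=30 ⌊2193/71⌋=30 ⌊2244/71⌋=31 ⌊2295/71⌋=32 ⌊2346/71⌋=33 ⌊2397/71⌋=33 ⌊2448/71⌋=34 ⌊2499/71⌋=35
  n=50…54: ⌊2550/71⌋=35 ⌊2601/71⌋=36 ⌊2652/71⌋=37 ⌊2703/71⌋=38 ⌊2754/71⌋=38
s_n = t_(n+1) − t_n for n = 0 … 53 gives
prefix = 011011101101110110111011011101101110111011011101101110
slide a length-6 window over [0..5] … [48..53] (49 windows); first occurrence of each distinct factor:
  [  0..  5] 011011
  [  1..  6] 110111
  [  2..  7] 101110
  [  3..  8] 011101
  [  4..  9] 111011
  [  5.. 10] 110110
  [  6.. 11] 101101
  (the other 42 windows repeat one of these)
distinct factors: {011011, 011101, 101101, 101110, 110110, 110111, 111011}
count = 7  (Sturmian bound for length 6 is 7)


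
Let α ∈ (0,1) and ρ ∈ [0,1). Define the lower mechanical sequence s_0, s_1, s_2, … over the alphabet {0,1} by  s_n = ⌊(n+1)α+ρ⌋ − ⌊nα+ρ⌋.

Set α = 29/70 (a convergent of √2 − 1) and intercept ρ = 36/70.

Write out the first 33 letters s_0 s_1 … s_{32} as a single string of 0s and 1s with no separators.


n=0: ⌊(1·29+36)/70⌋ − ⌊(0·29+36)/70⌋ = ⌊65/70⌋ − ⌊36/70⌋ = 0 − 0 = 0
n=1: ⌊(2·29+36)/70⌋ − ⌊(1·29+36)/70⌋ = ⌊94/70⌋ − ⌊65/70⌋ = 1 − 0 = 1
n=2: ⌊(3·29+36)/70⌋ − ⌊(2·29+36)/70⌋ = ⌊123/70⌋ − ⌊94/70⌋ = 1 − 1 = 0
n=3: ⌊(4·29+36)/70⌋ − ⌊(3·29+36)/70⌋ = ⌊152/70⌋ − ⌊123/70⌋ = 2 − 1 = 1
n=4: ⌊(5·29+36)/70⌋ − ⌊(4·29+36)/70⌋ = ⌊181/70⌋ − ⌊152/70⌋ = 2 − 2 = 0
n=5: ⌊(6·29+36)/70⌋ − ⌊(5·29+36)/70⌋ = ⌊210/70⌋ − ⌊181/70⌋ = 3 − 2 = 1
n=6: ⌊(7·29+36)/70⌋ − ⌊(6·29+36)/70⌋ = ⌊239/70⌋ − ⌊210/70⌋ = 3 − 3 = 0
n=7: ⌊(8·29+36)/70⌋ − ⌊(7·29+36)/70⌋ = ⌊268/70⌋ − ⌊239/70⌋ = 3 − 3 = 0
n=8: ⌊(9·29+36)/70⌋ − ⌊(8·29+36)/70⌋ = ⌊297/70⌋ − ⌊268/70⌋ = 4 − 3 = 1
n=9: ⌊(10·29+36)/70⌋ − ⌊(9·29+36)/70⌋ = ⌊326/70⌋ − ⌊297/70⌋ = 4 − 4 = 0
n=10: ⌊(11·29+36)/70⌋ − ⌊(10·29+36)/70⌋ = ⌊355/70⌋ − ⌊326/70⌋ = 5 − 4 = 1
n=11: ⌊(12·29+36)/70⌋ − ⌊(11·29+36)/70⌋ = ⌊384/70⌋ − ⌊355/70⌋ = 5 − 5 = 0
n=12: ⌊(13·29+36)/70⌋ − ⌊(12·29+36)/70⌋ = ⌊413/70⌋ − ⌊384/70⌋ = 5 − 5 = 0
n=13: ⌊(14·29+36)/70⌋ − ⌊(13·29+36)/70⌋ = ⌊442/70⌋ − ⌊413/70⌋ = 6 − 5 = 1
n=14: ⌊(15·29+36)/70⌋ − ⌊(14·29+36)/70⌋ = ⌊471/70⌋ − ⌊442/70⌋ = 6 − 6 = 0
n=15: ⌊(16·29+36)/70⌋ − ⌊(15·29+36)/70⌋ = ⌊500/70⌋ − ⌊471/70⌋ = 7 − 6 = 1
n=16: ⌊(17·29+36)/70⌋ − ⌊(16·29+36)/70⌋ = ⌊529/70⌋ − ⌊500/70⌋ = 7 − 7 = 0
n=17: ⌊(18·29+36)/70⌋ − ⌊(17·29+36)/70⌋ = ⌊558/70⌋ − ⌊529/70⌋ = 7 − 7 = 0
n=18: ⌊(19·29+36)/70⌋ − ⌊(18·29+36)/70⌋ = ⌊587/70⌋ − ⌊558/70⌋ = 8 − 7 = 1
n=19: ⌊(20·29+36)/70⌋ − ⌊(19·29+36)/70⌋ = ⌊616/70⌋ − ⌊587/70⌋ = 8 − 8 = 0
n=20: ⌊(21·29+36)/70⌋ − ⌊(20·29+36)/70⌋ = ⌊645/70⌋ − ⌊616/70⌋ = 9 − 8 = 1
n=21: ⌊(22·29+36)/70⌋ − ⌊(21·29+36)/70⌋ = ⌊674/70⌋ − ⌊645/70⌋ = 9 − 9 = 0
n=22: ⌊(23·29+36)/70⌋ − ⌊(22·29+36)/70⌋ = ⌊703/70⌋ − ⌊674/70⌋ = 10 − 9 = 1
n=23: ⌊(24·29+36)/70⌋ − ⌊(23·29+36)/70⌋ = ⌊732/70⌋ − ⌊703/70⌋ = 10 − 10 = 0
n=24: ⌊(25·29+36)/70⌋ − ⌊(24·29+36)/70⌋ = ⌊761/70⌋ − ⌊732/70⌋ = 10 − 10 = 0
n=25: ⌊(26·29+36)/70⌋ − ⌊(25·29+36)/70⌋ = ⌊790/70⌋ − ⌊761/70⌋ = 11 − 10 = 1
n=26: ⌊(27·29+36)/70⌋ − ⌊(26·29+36)/70⌋ = ⌊819/70⌋ − ⌊790/70⌋ = 11 − 11 = 0
n=27: ⌊(28·29+36)/70⌋ − ⌊(27·29+36)/70⌋ = ⌊848/70⌋ − ⌊819/70⌋ = 12 − 11 = 1
n=28: ⌊(29·29+36)/70⌋ − ⌊(28·29+36)/70⌋ = ⌊877/70⌋ − ⌊848/70⌋ = 12 − 12 = 0
n=29: ⌊(30·29+36)/70⌋ − ⌊(29·29+36)/70⌋ = ⌊906/70⌋ − ⌊877/70⌋ = 12 − 12 = 0
n=30: ⌊(31·29+36)/70⌋ − ⌊(30·29+36)/70⌋ = ⌊935/70⌋ − ⌊906/70⌋ = 13 − 12 = 1
n=31: ⌊(32·29+36)/70⌋ − ⌊(31·29+36)/70⌋ = ⌊964/70⌋ − ⌊935/70⌋ = 13 − 13 = 0
n=32: ⌊(33·29+36)/70⌋ − ⌊(32·29+36)/70⌋ = ⌊993/70⌋ − ⌊964/70⌋ = 14 − 13 = 1

010101001010010100101010010100101


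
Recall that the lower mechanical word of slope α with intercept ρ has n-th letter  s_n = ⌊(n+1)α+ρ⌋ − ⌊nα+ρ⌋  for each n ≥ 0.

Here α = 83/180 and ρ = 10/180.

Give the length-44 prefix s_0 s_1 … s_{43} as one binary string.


n=0: ⌊(1·83+10)/180⌋ − ⌊(0·83+10)/180⌋ = ⌊93/180⌋ − ⌊10/180⌋ = 0 − 0 = 0
n=1: ⌊(2·83+10)/180⌋ − ⌊(1·83+10)/180⌋ = ⌊176/180⌋ − ⌊93/180⌋ = 0 − 0 = 0
n=2: ⌊(3·83+10)/180⌋ − ⌊(2·83+10)/180⌋ = ⌊259/180⌋ − ⌊176/180⌋ = 1 − 0 = 1
n=3: ⌊(4·83+10)/180⌋ − ⌊(3·83+10)/180⌋ = ⌊342/180⌋ − ⌊259/180⌋ = 1 − 1 = 0
n=4: ⌊(5·83+10)/180⌋ − ⌊(4·83+10)/180⌋ = ⌊425/180⌋ − ⌊342/180⌋ = 2 − 1 = 1
n=5: ⌊(6·83+10)/180⌋ − ⌊(5·83+10)/180⌋ = ⌊508/180⌋ − ⌊425/180⌋ = 2 − 2 = 0
n=6: ⌊(7·83+10)/180⌋ − ⌊(6·83+10)/180⌋ = ⌊591/180⌋ − ⌊508/180⌋ = 3 − 2 = 1
n=7: ⌊(8·83+10)/180⌋ − ⌊(7·83+10)/180⌋ = ⌊674/180⌋ − ⌊591/180⌋ = 3 − 3 = 0
n=8: ⌊(9·83+10)/180⌋ − ⌊(8·83+10)/180⌋ = ⌊757/180⌋ − ⌊674/180⌋ = 4 − 3 = 1
n=9: ⌊(10·83+10)/180⌋ − ⌊(9·83+10)/180⌋ = ⌊840/180⌋ − ⌊757/180⌋ = 4 − 4 = 0
n=10: ⌊(11·83+10)/180⌋ − ⌊(10·83+10)/180⌋ = ⌊923/180⌋ − ⌊840/180⌋ = 5 − 4 = 1
n=11: ⌊(12·83+10)/180⌋ − ⌊(11·83+10)/180⌋ = ⌊1006/180⌋ − ⌊923/180⌋ = 5 − 5 = 0
n=12: ⌊(13·83+10)/180⌋ − ⌊(12·83+10)/180⌋ = ⌊1089/180⌋ − ⌊1006/180⌋ = 6 − 5 = 1
n=13: ⌊(14·83+10)/180⌋ − ⌊(13·83+10)/180⌋ = ⌊1172/180⌋ − ⌊1089/180⌋ = 6 − 6 = 0
n=14: ⌊(15·83+10)/180⌋ − ⌊(14·83+10)/180⌋ = ⌊1255/180⌋ − ⌊1172/180⌋ = 6 − 6 = 0
n=15: ⌊(16·83+10)/180⌋ − ⌊(15·83+10)/180⌋ = ⌊1338/180⌋ − ⌊1255/180⌋ = 7 − 6 = 1
n=16: ⌊(17·83+10)/180⌋ − ⌊(16·83+10)/180⌋ = ⌊1421/180⌋ − ⌊1338/180⌋ = 7 − 7 = 0
n=17: ⌊(18·83+10)/180⌋ − ⌊(17·83+10)/180⌋ = ⌊1504/180⌋ − ⌊1421/180⌋ = 8 − 7 = 1
n=18: ⌊(19·83+10)/180⌋ − ⌊(18·83+10)/180⌋ = ⌊1587/180⌋ − ⌊1504/180⌋ = 8 − 8 = 0
n=19: ⌊(20·83+10)/180⌋ − ⌊(19·83+10)/180⌋ = ⌊1670/180⌋ − ⌊1587/180⌋ = 9 − 8 = 1
n=20: ⌊(21·83+10)/180⌋ − ⌊(20·83+10)/180⌋ = ⌊1753/180⌋ − ⌊1670/180⌋ = 9 − 9 = 0
n=21: ⌊(22·83+10)/180⌋ − ⌊(21·83+10)/180⌋ = ⌊1836/180⌋ − ⌊1753/180⌋ = 10 − 9 = 1
n=22: ⌊(23·83+10)/180⌋ − ⌊(22·83+10)/180⌋ = ⌊1919/180⌋ − ⌊1836/180⌋ = 10 − 10 = 0
n=23: ⌊(24·83+10)/180⌋ − ⌊(23·83+10)/180⌋ = ⌊2002/180⌋ − ⌊1919/180⌋ = 11 − 10 = 1
n=24: ⌊(25·83+10)/180⌋ − ⌊(24·83+10)/180⌋ = ⌊2085/180⌋ − ⌊2002/180⌋ = 11 − 11 = 0
n=25: ⌊(26·83+10)/180⌋ − ⌊(25·83+10)/180⌋ = ⌊2168/180⌋ − ⌊2085/180⌋ = 12 − 11 = 1
n=26: ⌊(27·83+10)/180⌋ − ⌊(26·83+10)/180⌋ = ⌊2251/180⌋ − ⌊2168/180⌋ = 12 − 12 = 0
n=27: ⌊(28·83+10)/180⌋ − ⌊(27·83+10)/180⌋ = ⌊2334/180⌋ − ⌊2251/180⌋ = 12 − 12 = 0
n=28: ⌊(29·83+10)/180⌋ − ⌊(28·83+10)/180⌋ = ⌊2417/180⌋ − ⌊2334/180⌋ = 13 − 12 = 1
n=29: ⌊(30·83+10)/180⌋ − ⌊(29·83+10)/180⌋ = ⌊2500/180⌋ − ⌊2417/180⌋ = 13 − 13 = 0
n=30: ⌊(31·83+10)/180⌋ − ⌊(30·83+10)/180⌋ = ⌊2583/180⌋ − ⌊2500/180⌋ = 14 − 13 = 1
n=31: ⌊(32·83+10)/180⌋ − ⌊(31·83+10)/180⌋ = ⌊2666/180⌋ − ⌊2583/180⌋ = 14 − 14 = 0
n=32: ⌊(33·83+10)/180⌋ − ⌊(32·83+10)/180⌋ = ⌊2749/180⌋ − ⌊2666/180⌋ = 15 − 14 = 1
n=33: ⌊(34·83+10)/180⌋ − ⌊(33·83+10)/180⌋ = ⌊2832/180⌋ − ⌊2749/180⌋ = 15 − 15 = 0
n=34: ⌊(35·83+10)/180⌋ − ⌊(34·83+10)/180⌋ = ⌊2915/180⌋ − ⌊2832/180⌋ = 16 − 15 = 1
n=35: ⌊(36·83+10)/180⌋ − ⌊(35·83+10)/180⌋ = ⌊2998/180⌋ − ⌊2915/180⌋ = 16 − 16 = 0
n=36: ⌊(37·83+10)/180⌋ − ⌊(36·83+10)/180⌋ = ⌊3081/180⌋ − ⌊2998/180⌋ = 17 − 16 = 1
n=37: ⌊(38·83+10)/180⌋ − ⌊(37·83+10)/180⌋ = ⌊3164/180⌋ − ⌊3081/180⌋ = 17 − 17 = 0
n=38: ⌊(39·83+10)/180⌋ − ⌊(38·83+10)/180⌋ = ⌊3247/180⌋ − ⌊3164/180⌋ = 18 − 17 = 1
n=39: ⌊(40·83+10)/180⌋ − ⌊(39·83+10)/180⌋ = ⌊3330/180⌋ − ⌊3247/180⌋ = 18 − 18 = 0
n=40: ⌊(41·83+10)/180⌋ − ⌊(40·83+10)/180⌋ = ⌊3413/180⌋ − ⌊3330/180⌋ = 18 − 18 = 0
n=41: ⌊(42·83+10)/180⌋ − ⌊(41·83+10)/180⌋ = ⌊3496/180⌋ − ⌊3413/180⌋ = 19 − 18 = 1
n=42: ⌊(43·83+10)/180⌋ − ⌊(42·83+10)/180⌋ = ⌊3579/180⌋ − ⌊3496/180⌋ = 19 − 19 = 0
n=43: ⌊(44·83+10)/180⌋ − ⌊(43·83+10)/180⌋ = ⌊3662/180⌋ − ⌊3579/180⌋ = 20 − 19 = 1

00101010101010010101010101001010101010100101
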